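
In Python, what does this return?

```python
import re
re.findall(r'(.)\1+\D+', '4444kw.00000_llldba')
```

['4', '0']

The backreference `\1` re-matches whatever the first group consumed, character for character.
Scanning left to right: at [0:7] match '4444kw.', group 1 = '4'; at [7:19] match '00000_llldba', group 1 = '0'.
One capturing group, so `findall` returns just the captured substring from each match — 2 in all.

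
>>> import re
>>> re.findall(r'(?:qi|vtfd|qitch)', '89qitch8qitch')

The regex engine tests alternatives in the order written; an earlier branch that matches wins even if a later one would match more.
Matches: at [2:4] → 'qi'; at [8:10] → 'qi'.
`findall` yields the raw match text (2 of them) because the pattern has no groups.

['qi', 'qi']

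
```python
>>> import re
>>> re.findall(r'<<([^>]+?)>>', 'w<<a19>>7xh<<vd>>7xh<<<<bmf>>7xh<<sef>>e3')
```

Because there's exactly one group, `findall` drops the full match and keeps group 1 from each hit.

['a19', 'vd', '<<bmf', 'sef']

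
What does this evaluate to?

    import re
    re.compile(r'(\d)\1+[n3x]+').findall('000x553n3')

`\1` has to match the exact text group 1 already captured.
With a single group, `findall` returns only what that group captured — 2 items.

['0', '5']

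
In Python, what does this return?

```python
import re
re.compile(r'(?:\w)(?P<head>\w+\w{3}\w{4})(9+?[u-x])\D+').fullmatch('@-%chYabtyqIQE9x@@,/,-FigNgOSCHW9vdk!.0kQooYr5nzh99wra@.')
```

The pattern matches a word character (non-capturing group); then one or more of a word character, then exactly 3 of a word character, then exactly 4 of a word character (captured as 'head'); then one or more of a literal '9' (lazy), then a character in [u-x] (captured); then one or more of a non-digit.
For `fullmatch`, every character of the input must be accounted for by the pattern.
Here there's no way to consume every character, so the call returns None.

None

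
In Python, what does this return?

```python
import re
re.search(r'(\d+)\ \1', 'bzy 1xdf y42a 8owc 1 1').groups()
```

('1',)

The match spans [19:22] → '1 1'.
Captured: group 1 = '1'.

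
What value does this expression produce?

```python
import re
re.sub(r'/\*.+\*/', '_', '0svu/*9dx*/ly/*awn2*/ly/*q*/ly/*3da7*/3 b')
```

'0svu_3 b'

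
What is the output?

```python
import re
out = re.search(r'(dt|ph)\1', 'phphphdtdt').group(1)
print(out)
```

`\1` has to match the exact text group 1 already captured.
`search` walks the string left to right and returns the first match it finds.
The match spans [0:4] → 'phph'.
Captured: group 1 = 'ph'.

ph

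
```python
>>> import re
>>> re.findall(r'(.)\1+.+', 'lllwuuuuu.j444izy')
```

`\1` has to match the exact text group 1 already captured.
Because there's exactly one group, `findall` drops the full match and keeps group 1 from the one hit.

['l']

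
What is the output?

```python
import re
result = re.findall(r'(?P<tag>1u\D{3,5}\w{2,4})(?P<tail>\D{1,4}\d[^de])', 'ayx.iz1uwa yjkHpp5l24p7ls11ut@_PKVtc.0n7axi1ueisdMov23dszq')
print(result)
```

Pattern: the literal '1u', then 3 to 5 of a non-digit, then 2 to 4 of a word character (captured as 'tag'); then 1 to 4 of a non-digit, then a digit, then any character except [de] (captured as 'tail').
With 2 capturing groups, `findall` returns a 2-tuple per match.

[('1uwa yjkHp', 'p5l'), ('1ut@_PKVtc', '.0n'), ('1ueisdMo', 'v23')]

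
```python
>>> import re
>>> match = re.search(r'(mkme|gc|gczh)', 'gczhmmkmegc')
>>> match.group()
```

'gc'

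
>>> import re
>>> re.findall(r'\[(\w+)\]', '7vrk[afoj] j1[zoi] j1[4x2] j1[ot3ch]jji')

Walking the string: at [4:10] match '[afoj]', group 1 = 'afoj'; at [13:18] match '[zoi]', group 1 = 'zoi'; at [21:26] match '[4x2]', group 1 = '4x2'; at [29:36] match '[ot3ch]', group 1 = 'ot3ch'.
With a single group, `findall` returns only what that group captured — 4 items.

['afoj', 'zoi', '4x2', 'ot3ch']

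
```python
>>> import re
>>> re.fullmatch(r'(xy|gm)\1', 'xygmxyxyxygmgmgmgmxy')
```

None

`re.fullmatch` is like wrapping the pattern in `^…$` (in single-line mode).
Here the pattern can't cover the whole string, so the call returns None.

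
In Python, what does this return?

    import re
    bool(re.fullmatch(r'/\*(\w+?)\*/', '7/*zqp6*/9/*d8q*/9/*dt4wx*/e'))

False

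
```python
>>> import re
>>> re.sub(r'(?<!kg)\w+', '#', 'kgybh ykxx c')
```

'# # #'

`(?!…)`/`(?<!…)` only lets a position through if the neighbouring text does NOT match; no characters are consumed.
`sub` substitutes '#' at each match site.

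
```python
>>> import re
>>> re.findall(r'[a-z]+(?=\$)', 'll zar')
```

Lookahead/lookbehind check context without consuming it, so the matched span excludes the asserted characters.
Since nothing is captured, `findall` lists the 0 matched substrings directly.
Nothing in the string satisfies the pattern, so the list is empty.

[]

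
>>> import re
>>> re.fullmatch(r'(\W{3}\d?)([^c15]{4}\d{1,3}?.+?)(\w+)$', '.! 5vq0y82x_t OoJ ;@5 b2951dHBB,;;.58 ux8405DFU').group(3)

'ux8405DFU'

This matches exactly 3 of a non-word character, then optionally a digit (captured); then exactly 4 of any character except [c15], then 1 to 3 of a digit (lazy), then one or more of any character (lazy) (captured); then one or more of a word character (captured); then anchored at the end.
A `+?`/`*?`/`{m,n}?` starts at its minimum and grows only as far as needed for what follows to match.
For `fullmatch`, every character of the input must be accounted for by the pattern.
The match spans [0:47] → '.! 5vq0y82x_t OoJ ;@5 b2951dHBB,;;.58 ux8405DFU'.
Captured: group 1 = '.! 5', group 2 = 'vq0y82x_t OoJ ;@5 b2951dHBB,;;.58 ', group 3 = 'ux8405DFU'.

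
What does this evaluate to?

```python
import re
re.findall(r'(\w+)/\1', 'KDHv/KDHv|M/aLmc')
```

`\1` is not a pattern — it's the concrete string captured by group 1, re-applied verbatim.
Walking the string: at [0:9] match 'KDHv/KDHv', group 1 = 'KDHv'.
One capturing group, so `findall` returns just the captured substring from the one match — 1 in all.

['KDHv']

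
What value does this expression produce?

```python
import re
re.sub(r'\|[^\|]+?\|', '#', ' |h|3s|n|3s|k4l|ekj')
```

' #3s#3s#ekj'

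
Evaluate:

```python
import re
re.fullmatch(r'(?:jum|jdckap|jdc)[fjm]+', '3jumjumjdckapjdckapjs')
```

For `fullmatch`, every character of the input must be accounted for by the pattern.
Here the pattern can't cover the whole string, so the call returns None.

None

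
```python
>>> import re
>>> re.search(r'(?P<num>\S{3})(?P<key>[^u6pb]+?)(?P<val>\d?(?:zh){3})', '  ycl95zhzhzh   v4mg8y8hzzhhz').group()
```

The pattern matches exactly 3 of a non-whitespace character (captured as 'num'); then one or more of any character except [u6pb] (lazy) (captured as 'key'); then optionally a digit, then the literal 'zh' repeated 3 times (captured as 'val').
`search` walks the string left to right and returns the first match it finds.
The match spans [2:13] → 'ycl95zhzhzh'.
Captured: group 1 = 'ycl', group 2 = '9', group 3 = '5zhzhzh'.

'ycl95zhzhzh'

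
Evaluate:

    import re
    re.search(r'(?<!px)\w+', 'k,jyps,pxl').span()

(0, 1)

A negative assertion filters positions out without eating any characters.
`search` walks the string left to right and returns the first match it finds.
The match spans [0:1] → 'k'.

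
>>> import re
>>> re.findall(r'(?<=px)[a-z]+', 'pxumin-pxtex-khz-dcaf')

The `(?=…)`/`(?<=…)` assertion just peeks at neighbouring text; it doesn't advance the match position.
Walking the string: at [2:6] → 'umin'; at [9:12] → 'tex'.
`findall` yields the raw match text (2 of them) because the pattern has no groups.

['umin', 'tex']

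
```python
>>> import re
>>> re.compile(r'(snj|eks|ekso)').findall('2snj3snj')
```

Matches: at [1:4] match 'snj', group 1 = 'snj'; at [5:8] match 'snj', group 1 = 'snj'.
One capturing group, so `findall` returns just the captured substring from each match — 2 in all.

['snj', 'snj']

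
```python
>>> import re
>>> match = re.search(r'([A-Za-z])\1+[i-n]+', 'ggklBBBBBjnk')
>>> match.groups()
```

('g',)

The match spans [0:4] → 'ggkl'.
Captured: group 1 = 'g'.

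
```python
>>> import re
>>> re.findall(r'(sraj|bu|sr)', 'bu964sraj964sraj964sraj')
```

['bu', 'sraj', 'sraj', 'sraj']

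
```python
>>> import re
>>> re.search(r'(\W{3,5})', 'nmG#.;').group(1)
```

Pattern: 3 to 5 of a non-word character (captured).
`re.search` tries every starting position until one works.
The match spans [3:6] → '#.;'.
Captured: group 1 = '#.;'.

'#.;'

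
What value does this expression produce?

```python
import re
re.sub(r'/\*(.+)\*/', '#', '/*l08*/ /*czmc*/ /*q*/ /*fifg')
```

'# /*fifg'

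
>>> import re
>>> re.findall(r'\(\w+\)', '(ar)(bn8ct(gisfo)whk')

['(ar)', '(gisfo)']

Walking the string: at [0:4] → '(ar)'; at [10:17] → '(gisfo)'.
No capturing groups, so `findall` returns the 2 full match strings.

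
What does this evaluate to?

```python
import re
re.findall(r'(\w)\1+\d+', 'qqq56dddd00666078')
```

`\1` is not a pattern — it's the concrete string captured by group 1, re-applied verbatim.
`findall` collects group 1 from each match (2 total).

['q', 'd']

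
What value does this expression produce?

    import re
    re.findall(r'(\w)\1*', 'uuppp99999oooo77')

['u', 'p', '9', 'o', '7']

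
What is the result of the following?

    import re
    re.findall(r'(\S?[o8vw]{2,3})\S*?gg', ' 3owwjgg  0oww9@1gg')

['3oww', '0oww']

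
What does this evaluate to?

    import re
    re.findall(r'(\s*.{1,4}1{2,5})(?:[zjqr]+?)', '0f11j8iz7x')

['0f11']

The pattern matches zero or more of whitespace, then 1 to 4 of any character, then 2 to 5 of a literal '1' (captured); then one or more of one of [zjqr] (lazy) (non-capturing group).
Matches: at [0:5] match '0f11j', group 1 = '0f11'.
One capturing group, so `findall` returns just the captured substring from the one match — 1 in all.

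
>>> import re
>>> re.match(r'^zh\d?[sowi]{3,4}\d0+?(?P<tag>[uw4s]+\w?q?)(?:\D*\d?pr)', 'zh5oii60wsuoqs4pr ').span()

Pattern: anchored at the start of the string; then the literal 'zh', then optionally a digit, then 3 to 4 of one of [sowi]; then a digit, then one or more of the literal '0' (lazy); then one or more of one of [uw4s], then optionally a word character, then optionally the literal 'q' (captured as 'tag'); then zero or more of a non-digit, then optionally a digit, then the literal 'pr' (non-capturing group).
`re.match` only tries the pattern at the start of the string.
The match spans [0:17] → 'zh5oii60wsuoqs4pr'.
Captured: group 1 = 'wsuoq'.

(0, 17)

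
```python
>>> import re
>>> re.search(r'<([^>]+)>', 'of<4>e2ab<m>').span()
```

`search` walks the string left to right and returns the first match it finds.
The match spans [2:5] → '<4>'.
Captured: group 1 = '4'.

(2, 5)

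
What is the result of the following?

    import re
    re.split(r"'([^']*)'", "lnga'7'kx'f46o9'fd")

['lnga', '7', 'kx', 'f46o9', 'fd']

Matches to split on: at [4:7] → "'7'"; at [9:16] → "'f46o9'".
Because the pattern has a capturing group, `split` also inserts each captured text between the pieces.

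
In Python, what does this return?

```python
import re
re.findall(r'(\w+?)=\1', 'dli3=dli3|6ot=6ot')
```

`\1` has to match the exact text group 1 already captured.
With a single group, `findall` returns only what that group captured — 2 items.

['dli3', '6ot']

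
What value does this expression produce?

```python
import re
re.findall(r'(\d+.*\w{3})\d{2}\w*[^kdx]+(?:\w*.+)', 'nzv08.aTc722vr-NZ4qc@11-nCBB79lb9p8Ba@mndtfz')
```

['08.aTc722vr-NZ4qc@11-nCBB']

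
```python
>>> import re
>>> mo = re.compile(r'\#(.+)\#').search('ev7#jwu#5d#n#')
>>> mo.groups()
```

('jwu#5d#n',)

`re.search` tries every starting position until one works.
The match spans [3:13] → '#jwu#5d#n#'.
Captured: group 1 = 'jwu#5d#n'.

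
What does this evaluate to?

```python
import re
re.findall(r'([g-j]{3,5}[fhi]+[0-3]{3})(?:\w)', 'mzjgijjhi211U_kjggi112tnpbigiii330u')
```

This matches 3 to 5 of a character in [g-j], then one or more of one of [fhi], then exactly 3 of a character in [0-3] (captured); then a word character (non-capturing group).
One capturing group, so `findall` returns just the captured substring from each match — 3 in all.

['jgijjhi211', 'jggi112', 'igiii330']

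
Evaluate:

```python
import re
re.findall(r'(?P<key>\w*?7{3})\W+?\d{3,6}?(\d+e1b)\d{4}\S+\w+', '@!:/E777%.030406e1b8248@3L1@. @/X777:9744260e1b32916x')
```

This matches zero or more of a word character (lazy), then exactly 3 of the literal '7' (captured as 'key'); then one or more of a non-word character (lazy), then 3 to 6 of a digit (lazy); then one or more of a digit, then the literal 'e1b' (captured); then exactly 4 of a digit, then one or more of a non-whitespace character, then one or more of a word character.
Scanning left to right: at [4:27] match 'E777%.030406e1b8248@3L1', groups = ('E777', '406e1b'); at [32:53] match 'X777:9744260e1b32916x', groups = ('X777', '4260e1b').
`findall` packs the 2 group values into a tuple for every match.

[('E777', '406e1b'), ('X777', '4260e1b')]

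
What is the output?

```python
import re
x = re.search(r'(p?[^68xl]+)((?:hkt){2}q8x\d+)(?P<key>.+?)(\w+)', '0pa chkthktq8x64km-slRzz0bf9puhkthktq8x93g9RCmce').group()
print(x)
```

The pattern matches optionally a literal 'p', then one or more of any character except [68xl] (captured); then the literal 'hkt' repeated 2 times, then the literal 'q8x', then one or more of a digit (captured); then one or more of any character (lazy) (captured as 'key'); then one or more of a word character (captured).
With the lazy modifier that quantifier settles for the fewest repetitions that let the rest of the pattern succeed (the atoms after it are unaffected and can still be greedy).
`search` walks the string left to right and returns the first match it finds.
The match spans [0:18] → '0pa chkthktq8x64km'.
Captured: group 1 = '0pa c', group 2 = 'hkthktq8x64', group 3 = 'k', group 4 = 'm'.

0pa chkthktq8x64km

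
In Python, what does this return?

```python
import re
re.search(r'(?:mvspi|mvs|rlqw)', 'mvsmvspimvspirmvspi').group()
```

'mvs'

The match spans [0:3] → 'mvs'.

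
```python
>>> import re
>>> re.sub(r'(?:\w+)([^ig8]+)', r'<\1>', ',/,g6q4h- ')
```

',/,<- >'

Each match is replaced using the text its own group 1 captured.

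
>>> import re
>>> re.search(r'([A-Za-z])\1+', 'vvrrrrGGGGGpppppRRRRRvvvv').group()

A backreference is literal: `\1` must see the identical characters the first group matched.
The match spans [0:2] → 'vv'.

'vv'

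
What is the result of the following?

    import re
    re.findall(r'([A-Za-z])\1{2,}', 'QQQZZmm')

['Q']

A backreference is literal: `\1` must see the identical characters the first group matched.
Matches: at [0:3] match 'QQQ', group 1 = 'Q'.
`findall` collects group 1 from the one match (1 total).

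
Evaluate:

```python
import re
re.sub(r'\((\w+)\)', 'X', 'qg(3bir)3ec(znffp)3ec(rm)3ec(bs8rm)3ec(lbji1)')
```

'qgX3ecX3ecX3ecX3ecX'

Matches: at [2:8] → '(3bir)'; at [11:18] → '(znffp)'; at [21:25] → '(rm)'; at [28:35] → '(bs8rm)'; at [38:45] → '(lbji1)'.
Every occurrence is swapped for 'X'.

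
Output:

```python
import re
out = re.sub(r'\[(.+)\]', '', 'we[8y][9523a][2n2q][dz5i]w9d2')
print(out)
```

Each match is replaced by ''.

wew9d2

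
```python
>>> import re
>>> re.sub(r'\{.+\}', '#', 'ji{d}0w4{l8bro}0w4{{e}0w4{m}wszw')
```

Matches: at [2:28] → '{d}0w4{l8bro}0w4{{e}0w4{m}'.
`sub` substitutes '#' at each match site.

'ji#wszw'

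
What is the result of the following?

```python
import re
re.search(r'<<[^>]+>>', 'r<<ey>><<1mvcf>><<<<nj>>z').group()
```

The match spans [1:7] → '<<ey>>'.

'<<ey>>'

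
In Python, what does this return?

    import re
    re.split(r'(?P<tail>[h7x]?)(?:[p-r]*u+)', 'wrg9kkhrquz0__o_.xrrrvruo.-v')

['wrg9kk', 'h', 'z0__o_.xrrrv', '', 'o.-v']

Pattern: optionally one of [h7x] (captured as 'tail'); then zero or more of a character in [p-r], then one or more of the literal 'u' (non-capturing group).
`re.split` interleaves the captured-group text with the surrounding fragments.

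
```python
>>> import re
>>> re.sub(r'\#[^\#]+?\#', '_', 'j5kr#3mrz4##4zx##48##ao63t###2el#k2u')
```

'j5kr____#_k2u'

Matches: at [4:11] → '#3mrz4#'; at [11:16] → '#4zx#'; at [16:20] → '#48#'; at [20:27] → '#ao63t#'; at [28:33] → '#2el#'.
Each match is replaced by '_'.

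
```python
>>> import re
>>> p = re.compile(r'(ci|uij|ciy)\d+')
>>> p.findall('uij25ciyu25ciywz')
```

Walking the string: at [0:5] match 'uij25', group 1 = 'uij'.
`findall` collects group 1 from the one match (1 total).

['uij']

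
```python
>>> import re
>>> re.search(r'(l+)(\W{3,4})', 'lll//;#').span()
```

(0, 7)

The match spans [0:7] → 'lll//;#'.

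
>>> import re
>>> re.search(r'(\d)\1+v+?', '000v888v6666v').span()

The backreference `\1` re-matches whatever the first group consumed, character for character.
`search` walks the string left to right and returns the first match it finds.
The match spans [0:4] → '000v'.
Captured: group 1 = '0'.

(0, 4)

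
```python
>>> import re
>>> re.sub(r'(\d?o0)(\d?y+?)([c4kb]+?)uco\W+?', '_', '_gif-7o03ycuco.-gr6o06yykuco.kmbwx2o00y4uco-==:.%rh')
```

'_gif-_-gr_kmbwx_==:.%rh'

Pattern: optionally a digit, then the literal 'o0' (captured); then optionally a digit, then one or more of a literal 'y' (lazy) (captured); then one or more of one of [c4kb] (lazy) (captured); then the literal 'uco', then one or more of a non-word character (lazy).
Matches: at [5:15] → '7o03ycuco.'; at [18:29] → '6o06yykuco.'; at [34:44] → '2o00y4uco-'.
Every occurrence is swapped for '_'.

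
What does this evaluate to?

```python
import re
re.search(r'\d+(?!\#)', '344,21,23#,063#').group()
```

Because the assertion is negative and zero-width, positions next to the forbidden text are skipped.
The match spans [0:3] → '344'.

'344'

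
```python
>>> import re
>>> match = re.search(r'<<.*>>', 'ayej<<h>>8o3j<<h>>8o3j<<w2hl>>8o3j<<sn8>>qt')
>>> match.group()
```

'<<h>>8o3j<<h>>8o3j<<w2hl>>8o3j<<sn8>>'

`search` walks the string left to right and returns the first match it finds.
The match spans [4:41] → '<<h>>8o3j<<h>>8o3j<<w2hl>>8o3j<<sn8>>'.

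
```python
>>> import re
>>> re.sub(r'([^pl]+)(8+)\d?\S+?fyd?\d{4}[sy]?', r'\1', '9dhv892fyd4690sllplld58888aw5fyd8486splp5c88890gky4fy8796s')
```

Pattern: one or more of any character except [pl] (captured); then one or more of a literal '8' (captured); then optionally a digit, then one or more of a non-whitespace character (lazy), then the literal 'fy'; then optionally the literal 'd', then exactly 4 of a digit, then optionally one of [sy].
A non-greedy quantifier consumes as few characters as it can — just enough that the remainder of the pattern still matches from where it stops; whatever follows it matches normally.
Matches: at [0:15] → '9dhv892fyd4690s'; at [20:58] → 'd58888aw5fyd8486splp5c88890gky4fy8796s'.
Each match is replaced using the text its own group 1 captured.

'9dhvllplld58888aw5fyd84'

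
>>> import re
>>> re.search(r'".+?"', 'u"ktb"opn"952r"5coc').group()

With the lazy modifier that quantifier settles for the fewest repetitions that let the rest of the pattern succeed (the atoms after it are unaffected and can still be greedy).
The match spans [1:6] → '"ktb"'.

'"ktb"'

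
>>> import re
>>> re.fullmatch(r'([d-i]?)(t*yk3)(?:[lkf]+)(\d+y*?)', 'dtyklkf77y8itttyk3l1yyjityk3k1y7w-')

This matches optionally a character in [d-i] (captured); then zero or more of the literal 't', then the literal 'yk3' (captured); then one or more of one of [lkf] (non-capturing group); then one or more of a digit, then zero or more of the literal 'y' (lazy) (captured).
For `fullmatch`, every character of the input must be accounted for by the pattern.
Here the string isn't matched end-to-end, so the call returns None.

None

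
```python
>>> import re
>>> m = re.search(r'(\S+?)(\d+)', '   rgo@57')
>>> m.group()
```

This matches one or more of a non-whitespace character (lazy) (captured); then one or more of a digit (captured).
The match spans [3:9] → 'rgo@57'.

'rgo@57'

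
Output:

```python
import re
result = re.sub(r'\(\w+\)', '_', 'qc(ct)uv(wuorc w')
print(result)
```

Each match is replaced by '_'.

qc_uv(wuorc w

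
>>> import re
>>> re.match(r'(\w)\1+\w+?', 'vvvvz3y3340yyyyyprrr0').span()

(0, 5)

`\1` has to match the exact text group 1 already captured.
`match` is anchored at position 0; if the pattern doesn't fit there, it returns None.
The match spans [0:5] → 'vvvvz'.
Captured: group 1 = 'v'.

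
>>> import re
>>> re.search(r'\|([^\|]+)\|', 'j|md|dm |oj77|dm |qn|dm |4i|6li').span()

(1, 5)

`re.search` scans for the first position where the pattern succeeds.
The match spans [1:5] → '|md|'.
Captured: group 1 = 'md'.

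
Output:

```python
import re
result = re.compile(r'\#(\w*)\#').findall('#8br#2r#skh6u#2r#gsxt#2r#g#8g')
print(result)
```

Matches: at [0:5] match '#8br#', group 1 = '8br'; at [7:14] match '#skh6u#', group 1 = 'skh6u'; at [16:22] match '#gsxt#', group 1 = 'gsxt'; at [24:27] match '#g#', group 1 = 'g'.
Because there's exactly one group, `findall` drops the full match and keeps group 1 from each hit.

['8br', 'skh6u', 'gsxt', 'g']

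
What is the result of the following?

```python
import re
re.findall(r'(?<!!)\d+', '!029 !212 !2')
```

['29', '12']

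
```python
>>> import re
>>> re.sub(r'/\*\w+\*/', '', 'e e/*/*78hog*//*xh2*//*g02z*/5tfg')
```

`sub` substitutes '' at each match site.

'e e/*5tfg'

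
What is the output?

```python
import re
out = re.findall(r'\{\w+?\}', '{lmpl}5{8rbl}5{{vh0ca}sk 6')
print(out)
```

Matches: at [0:6] → '{lmpl}'; at [7:13] → '{8rbl}'; at [15:22] → '{vh0ca}'.
With no groups in the pattern, `findall` gives back each whole match — 3 here.

['{lmpl}', '{8rbl}', '{vh0ca}']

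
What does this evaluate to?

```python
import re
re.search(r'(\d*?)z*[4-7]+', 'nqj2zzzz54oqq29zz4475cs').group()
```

'2zzzz54'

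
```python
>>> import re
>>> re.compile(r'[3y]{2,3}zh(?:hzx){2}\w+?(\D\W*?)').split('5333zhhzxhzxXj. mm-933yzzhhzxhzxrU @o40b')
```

['5', 'j', '. mm-933yzzhhzxhzxrU @o40b']

Pattern: 2 to 3 of one of [3y], then the literal 'zh', then the literal 'hzx' repeated 2 times; then one or more of a word character (lazy); then a non-digit, then zero or more of a non-word character (lazy) (captured).
A `+?`/`*?`/`{m,n}?` starts at its minimum and grows only as far as needed for what follows to match.
Matches to split on: at [1:14] → '333zhhzxhzxXj'.
With a capturing group present, the delimiter's captured portion is kept in the result list.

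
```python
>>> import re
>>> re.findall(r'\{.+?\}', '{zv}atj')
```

['{zv}']

Matches: at [0:4] → '{zv}'.
`findall` yields the raw match text (1 of them) because the pattern has no groups.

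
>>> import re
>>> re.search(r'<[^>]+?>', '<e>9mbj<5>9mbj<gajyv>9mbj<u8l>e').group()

The match spans [0:3] → '<e>'.

'<e>'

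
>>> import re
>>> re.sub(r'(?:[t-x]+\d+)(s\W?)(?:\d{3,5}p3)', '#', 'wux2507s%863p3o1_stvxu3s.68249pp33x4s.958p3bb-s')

'#o1_stvxu3s.68249pp33#bb-s'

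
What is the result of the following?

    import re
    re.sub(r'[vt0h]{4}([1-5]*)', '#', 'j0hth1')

'j#'

The pattern matches exactly 4 of one of [vt0h]; then zero or more of a character in [1-5] (captured).
Matches: at [1:6] → '0hth1'.
`sub` substitutes '#' at each match site.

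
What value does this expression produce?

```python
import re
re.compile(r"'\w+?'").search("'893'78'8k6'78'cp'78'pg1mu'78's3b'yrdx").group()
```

The match spans [0:5] → "'893'".

"'893'"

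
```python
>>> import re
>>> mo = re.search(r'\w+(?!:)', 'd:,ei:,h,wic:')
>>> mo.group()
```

Because the assertion is negative and zero-width, positions next to the forbidden text are skipped.
The match spans [3:4] → 'e'.

'e'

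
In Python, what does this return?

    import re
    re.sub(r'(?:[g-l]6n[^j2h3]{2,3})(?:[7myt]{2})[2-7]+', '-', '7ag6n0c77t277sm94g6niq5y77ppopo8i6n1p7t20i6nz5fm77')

'7a-sm94-ppopo8-0-'

The pattern matches a character in [g-l], then the literal '6n', then 2 to 3 of any character except [j2h3] (non-capturing group); then exactly 2 of one of [7myt] (non-capturing group); then one or more of a character in [2-7].
Each match is replaced by '-'.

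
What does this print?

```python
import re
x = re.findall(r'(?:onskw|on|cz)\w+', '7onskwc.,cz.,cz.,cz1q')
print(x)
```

['onskwc', 'cz1q']

Scanning left to right: at [1:7] → 'onskwc'; at [17:21] → 'cz1q'.
With no groups in the pattern, `findall` gives back each whole match — 2 here.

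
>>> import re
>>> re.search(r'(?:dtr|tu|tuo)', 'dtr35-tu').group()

'dtr'

`re.search` scans for the first position where the pattern succeeds.
The match spans [0:3] → 'dtr'.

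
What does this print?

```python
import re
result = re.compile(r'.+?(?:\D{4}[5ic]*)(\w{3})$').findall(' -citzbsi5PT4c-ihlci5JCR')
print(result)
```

This matches one or more of any character (lazy); then exactly 4 of a non-digit, then zero or more of one of [5ic] (non-capturing group); then exactly 3 of a word character (captured); then anchored at the end.
Matches: at [0:24] match ' -citzbsi5PT4c-ihlci5JCR', group 1 = 'JCR'.
One capturing group, so `findall` returns just the captured substring from the one match — 1 in all.

['JCR']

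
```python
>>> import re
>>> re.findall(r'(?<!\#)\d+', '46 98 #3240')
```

A negative assertion filters positions out without eating any characters.
Scanning left to right: at [0:2] → '46'; at [3:5] → '98'; at [8:11] → '240'.
Since nothing is captured, `findall` lists the 3 matched substrings directly.

['46', '98', '240']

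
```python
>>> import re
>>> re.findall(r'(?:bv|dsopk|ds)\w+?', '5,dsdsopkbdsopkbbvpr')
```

`|` is ordered: at each position the engine commits to the first alternative that works.
With no groups in the pattern, `findall` gives back each whole match — 3 here.

['dsd', 'dsopkb', 'bvp']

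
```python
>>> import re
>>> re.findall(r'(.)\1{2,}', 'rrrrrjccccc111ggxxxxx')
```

['r', 'c', '1', 'x']

The backreference `\1` re-matches whatever the first group consumed, character for character.
Walking the string: at [0:5] match 'rrrrr', group 1 = 'r'; at [6:11] match 'ccccc', group 1 = 'c'; at [11:14] match '111', group 1 = '1'; at [16:21] match 'xxxxx', group 1 = 'x'.
With a single group, `findall` returns only what that group captured — 4 items.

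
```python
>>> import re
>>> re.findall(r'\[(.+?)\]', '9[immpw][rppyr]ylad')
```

Scanning left to right: at [1:8] match '[immpw]', group 1 = 'immpw'; at [8:15] match '[rppyr]', group 1 = 'rppyr'.
With a single group, `findall` returns only what that group captured — 2 items.

['immpw', 'rppyr']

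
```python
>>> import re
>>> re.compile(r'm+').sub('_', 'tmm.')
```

The pattern matches one or more of a literal 'm'.
Matches: at [1:3] → 'mm'.
`sub` substitutes '_' at each match site.

't_.'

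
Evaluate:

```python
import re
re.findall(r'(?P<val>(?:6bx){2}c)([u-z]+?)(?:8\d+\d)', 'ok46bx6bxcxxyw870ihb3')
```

[('6bx6bxc', 'xxyw')]

This matches the literal '6bx' repeated 2 times, then the literal 'c' (captured as 'val'); then one or more of a character in [u-z] (lazy) (captured); then the literal '8', then one or more of a digit, then a digit (non-capturing group).
Matches: at [3:17] match '6bx6bxcxxyw870', groups = ('6bx6bxc', 'xxyw').
2 groups means the one result is a tuple of 2 captured strings — 1 here.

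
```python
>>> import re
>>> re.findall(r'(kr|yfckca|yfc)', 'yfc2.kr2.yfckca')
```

The regex engine tests alternatives in the order written; an earlier branch that matches wins even if a later one would match more.
With a single group, `findall` returns only what that group captured — 3 items.

['yfc', 'kr', 'yfckca']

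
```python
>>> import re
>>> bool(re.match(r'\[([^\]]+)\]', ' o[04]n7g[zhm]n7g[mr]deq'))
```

False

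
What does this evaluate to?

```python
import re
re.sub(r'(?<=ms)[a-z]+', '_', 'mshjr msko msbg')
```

'ms_ ms_ ms_'

Because the assertion is zero-width, the text it checks is not consumed and won't appear in the result.
Matches: at [2:5] → 'hjr'; at [8:10] → 'ko'; at [13:15] → 'bg'.
Every occurrence is swapped for '_'.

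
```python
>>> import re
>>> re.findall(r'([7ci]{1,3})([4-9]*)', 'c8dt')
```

The pattern matches 1 to 3 of one of [7ci] (captured); then zero or more of a character in [4-9] (captured).
Walking the string: at [0:2] match 'c8', groups = ('c', '8').
2 groups means the one result is a tuple of 2 captured strings — 1 here.

[('c', '8')]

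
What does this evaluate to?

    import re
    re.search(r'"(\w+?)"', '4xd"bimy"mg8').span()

`search` walks the string left to right and returns the first match it finds.
The match spans [3:9] → '"bimy"'.
Captured: group 1 = 'bimy'.

(3, 9)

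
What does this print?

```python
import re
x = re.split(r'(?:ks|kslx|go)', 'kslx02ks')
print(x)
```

['', 'lx02', '']

Alternation tries branches left to right and keeps the first one that lets the overall match succeed at that position.
`split` removes every match and returns the 3 fragments in between.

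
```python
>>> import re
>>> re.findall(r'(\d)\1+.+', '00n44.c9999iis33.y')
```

['0']

The backreference `\1` re-matches whatever the first group consumed, character for character.
Walking the string: at [0:18] match '00n44.c9999iis33.y', group 1 = '0'.
`findall` collects group 1 from the one match (1 total).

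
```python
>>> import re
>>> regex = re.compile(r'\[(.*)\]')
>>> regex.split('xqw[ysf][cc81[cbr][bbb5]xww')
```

Because the pattern has a capturing group, `split` also inserts each captured text between the pieces.

['xqw', 'ysf][cc81[cbr][bbb5', 'xww']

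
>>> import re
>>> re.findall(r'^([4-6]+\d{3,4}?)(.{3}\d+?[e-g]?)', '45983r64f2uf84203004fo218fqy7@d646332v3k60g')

Pattern: anchored at the start of the string; then one or more of a character in [4-6], then 3 to 4 of a digit (lazy) (captured); then exactly 3 of any character, then one or more of a digit (lazy), then optionally a character in [e-g] (captured).
`findall` packs the 2 group values into a tuple for every match.

[('4598', '3r64f')]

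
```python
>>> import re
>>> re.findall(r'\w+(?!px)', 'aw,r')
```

['aw', 'r']

Because the assertion is negative and zero-width, positions next to the forbidden text are skipped.
Walking the string: at [0:2] → 'aw'; at [3:4] → 'r'.
No capturing groups, so `findall` returns the 2 full match strings.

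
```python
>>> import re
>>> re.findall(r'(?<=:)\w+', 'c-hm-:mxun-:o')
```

The `(?=…)`/`(?<=…)` assertion just peeks at neighbouring text; it doesn't advance the match position.
`findall` yields the raw match text (2 of them) because the pattern has no groups.

['mxun', 'o']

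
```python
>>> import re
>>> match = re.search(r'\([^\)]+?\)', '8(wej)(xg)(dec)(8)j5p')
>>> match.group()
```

'(wej)'

The match spans [1:6] → '(wej)'.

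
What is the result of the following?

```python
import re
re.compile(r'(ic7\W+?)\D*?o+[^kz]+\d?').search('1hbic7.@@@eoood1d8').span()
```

(3, 18)

This matches the literal 'ic7', then one or more of a non-word character (lazy) (captured); then zero or more of a non-digit (lazy), then one or more of the literal 'o'; then one or more of any character except [kz], then optionally a digit.
`search` walks the string left to right and returns the first match it finds.
The match spans [3:18] → 'ic7.@@@eoood1d8'.
Captured: group 1 = 'ic7.'.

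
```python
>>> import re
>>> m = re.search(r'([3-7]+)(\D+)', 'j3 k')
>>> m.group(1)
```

This matches one or more of a character in [3-7] (captured); then one or more of a non-digit (captured).
`search` walks the string left to right and returns the first match it finds.
The match spans [1:4] → '3 k'.
Captured: group 1 = '3', group 2 = ' k'.

'3'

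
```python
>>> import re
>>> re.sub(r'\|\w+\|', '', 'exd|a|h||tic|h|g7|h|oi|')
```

'exdh|hh'

Matches: at [3:6] → '|a|'; at [8:13] → '|tic|'; at [14:18] → '|g7|'; at [19:23] → '|oi|'.
Each match is replaced by ''.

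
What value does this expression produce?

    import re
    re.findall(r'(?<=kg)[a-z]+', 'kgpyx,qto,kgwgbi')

['pyx', 'wgbi']

The positive lookaround only admits positions where the adjacent text matches; those characters stay outside the span.
Walking the string: at [2:5] → 'pyx'; at [12:16] → 'wgbi'.
With no groups in the pattern, `findall` gives back each whole match — 2 here.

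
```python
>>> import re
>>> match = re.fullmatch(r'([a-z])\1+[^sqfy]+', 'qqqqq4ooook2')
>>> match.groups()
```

('q',)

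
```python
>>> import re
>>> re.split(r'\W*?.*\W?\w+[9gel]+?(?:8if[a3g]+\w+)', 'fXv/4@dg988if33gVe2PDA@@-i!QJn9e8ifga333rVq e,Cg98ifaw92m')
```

['', '']

The string is cut at each match, leaving 2 pieces.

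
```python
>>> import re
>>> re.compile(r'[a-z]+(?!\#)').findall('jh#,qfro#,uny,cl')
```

['j', 'qfr', 'uny', 'cl']

Because the assertion is negative and zero-width, positions next to the forbidden text are skipped.
Since nothing is captured, `findall` lists the 4 matched substrings directly.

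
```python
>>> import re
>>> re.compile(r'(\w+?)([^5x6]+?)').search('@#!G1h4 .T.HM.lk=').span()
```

A non-greedy quantifier consumes as few characters as it can — just enough that the remainder of the pattern still matches from where it stops; whatever follows it matches normally.
The match spans [3:5] → 'G1'.

(3, 5)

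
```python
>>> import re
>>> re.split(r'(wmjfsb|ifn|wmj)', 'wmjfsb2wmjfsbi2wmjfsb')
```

['', 'wmjfsb', '2', 'wmjfsb', 'i2', 'wmjfsb', '']

`|` is ordered: at each position the engine commits to the first alternative that works.
Matches to split on: at [0:6] → 'wmjfsb'; at [7:13] → 'wmjfsb'; at [15:21] → 'wmjfsb'.
With a capturing group present, the delimiter's captured portion is kept in the result list.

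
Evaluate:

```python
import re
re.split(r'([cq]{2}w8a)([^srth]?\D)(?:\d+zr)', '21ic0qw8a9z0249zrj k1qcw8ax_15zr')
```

['21ic0qw8a9z0249zrj k1', 'qcw8a', 'x_', '']

The pattern matches exactly 2 of one of [cq], then the literal 'w8a' (captured); then optionally any character except [srth], then a non-digit (captured); then one or more of a digit, then the literal 'zr' (non-capturing group).
Matches to split on: at [21:32] → 'qcw8ax_15zr'.
`re.split` interleaves the captured-group text with the surrounding fragments.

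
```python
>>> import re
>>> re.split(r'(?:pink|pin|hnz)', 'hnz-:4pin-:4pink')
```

Alternation isn't longest-match — the leftmost alternative that fits at this position is chosen.
Matches to split on: at [0:3] → 'hnz'; at [6:9] → 'pin'; at [12:16] → 'pink'.
Splitting on the pattern gives 4 pieces.

['', '-:4', '-:4', '']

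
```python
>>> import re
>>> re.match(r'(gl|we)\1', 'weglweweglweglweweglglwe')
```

None

`re.match` only tries the pattern at the start of the string.
Here the pattern fails at index 0, so the call returns None.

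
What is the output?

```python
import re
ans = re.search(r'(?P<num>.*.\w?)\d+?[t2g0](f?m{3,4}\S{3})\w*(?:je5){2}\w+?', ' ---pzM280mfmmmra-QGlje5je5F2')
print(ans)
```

None

Pattern: zero or more of any character, then any character, then optionally a word character (captured as 'num'); then one or more of a digit (lazy), then one of [t2g0]; then optionally the literal 'f', then 3 to 4 of the literal 'm', then exactly 3 of a non-whitespace character (captured); then zero or more of a word character, then the literal 'je5' repeated 2 times, then one or more of a word character (lazy).
Unlike `match`, `search` isn't anchored — it looks for the pattern anywhere in the string.
Here nothing in the string fits, so the call returns None.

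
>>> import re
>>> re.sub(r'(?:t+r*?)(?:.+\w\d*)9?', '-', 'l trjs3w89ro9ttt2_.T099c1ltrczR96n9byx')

This matches one or more of the literal 't', then zero or more of a literal 'r' (lazy) (non-capturing group); then one or more of any character, then a word character, then zero or more of a digit (non-capturing group); then optionally a literal '9'.
Matches: at [2:38] → 'trjs3w89ro9ttt2_.T099c1ltrczR96n9byx'.
`sub` substitutes '-' at each match site.

'l -'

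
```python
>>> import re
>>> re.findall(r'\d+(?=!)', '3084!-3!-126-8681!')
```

['3084', '3', '8681']

The positive lookaround only admits positions where the adjacent text matches; those characters stay outside the span.
With no groups in the pattern, `findall` gives back each whole match — 3 here.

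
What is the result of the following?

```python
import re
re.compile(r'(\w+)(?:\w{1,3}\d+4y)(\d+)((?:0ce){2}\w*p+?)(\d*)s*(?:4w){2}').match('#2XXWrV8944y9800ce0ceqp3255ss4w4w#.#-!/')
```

`re.match` won't scan ahead — the pattern has to work from the very first character.
Here the string doesn't start with a match, so the call returns None.

None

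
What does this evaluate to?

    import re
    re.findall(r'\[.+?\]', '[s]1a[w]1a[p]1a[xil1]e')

['[s]', '[w]', '[p]', '[xil1]']

A non-greedy quantifier consumes as few characters as it can — just enough that the remainder of the pattern still matches from where it stops; whatever follows it matches normally.
Since nothing is captured, `findall` lists the 4 matched substrings directly.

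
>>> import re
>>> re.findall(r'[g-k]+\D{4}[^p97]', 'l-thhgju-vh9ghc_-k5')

Pattern: one or more of a character in [g-k]; then exactly 4 of a non-digit, then any character except [p97].
With no groups in the pattern, `findall` gives back each whole match — 2 here.

['hhgju-vh', 'ghc_-k5']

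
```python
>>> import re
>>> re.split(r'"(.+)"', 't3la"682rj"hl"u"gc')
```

['t3la', '682rj"hl"u', 'gc']

Matches to split on: at [4:16] → '"682rj"hl"u"'.
Because the pattern has a capturing group, `split` also inserts each captured text between the pieces.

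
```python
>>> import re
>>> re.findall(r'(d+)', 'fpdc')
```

The pattern matches one or more of a literal 'd' (captured).
Scanning left to right: at [2:3] match 'd', group 1 = 'd'.
Because there's exactly one group, `findall` drops the full match and keeps group 1 from the one hit.

['d']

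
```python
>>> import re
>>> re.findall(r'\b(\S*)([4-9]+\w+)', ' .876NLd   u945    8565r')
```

[('87', '6NLd'), ('u9', '45'), ('856', '5r')]

This matches a word boundary (`\b`, zero-width); then zero or more of a non-whitespace character (captured); then one or more of a character in [4-9], then one or more of a word character (captured).
Matches: at [2:8] match '876NLd', groups = ('87', '6NLd'); at [11:15] match 'u945', groups = ('u9', '45'); at [19:24] match '8565r', groups = ('856', '5r').
Multiple groups make `findall` return tuples — one 2-tuple for each match.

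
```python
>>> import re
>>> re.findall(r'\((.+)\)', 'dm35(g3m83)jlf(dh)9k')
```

['g3m83)jlf(dh']

One capturing group, so `findall` returns just the captured substring from the one match — 1 in all.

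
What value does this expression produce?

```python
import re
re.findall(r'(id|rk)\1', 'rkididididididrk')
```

['id', 'id', 'id']

`\1` is not a pattern — it's the concrete string captured by group 1, re-applied verbatim.
Scanning left to right: at [2:6] match 'idid', group 1 = 'id'; at [6:10] match 'idid', group 1 = 'id'; at [10:14] match 'idid', group 1 = 'id'.
`findall` collects group 1 from each match (3 total).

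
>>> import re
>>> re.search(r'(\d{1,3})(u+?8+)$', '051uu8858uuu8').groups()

('858', 'uuu8')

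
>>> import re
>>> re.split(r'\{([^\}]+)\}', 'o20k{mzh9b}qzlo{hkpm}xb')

['o20k', 'mzh9b', 'qzlo', 'hkpm', 'xb']

`re.split` interleaves the captured-group text with the surrounding fragments.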